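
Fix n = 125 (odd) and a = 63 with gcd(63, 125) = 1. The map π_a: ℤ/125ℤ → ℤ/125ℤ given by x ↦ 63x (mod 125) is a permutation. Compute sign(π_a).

-1

Trace 61: π^k(61) = [61, 93, 109, 117, 121, 123, 124] for k=0..6.
The orbit structure of x ↦ 63x mod 125: 4 orbits of sizes [100, 20, 4, 1].
n − c = 125 − 4 = 121; sign = (−1)^121 = -1.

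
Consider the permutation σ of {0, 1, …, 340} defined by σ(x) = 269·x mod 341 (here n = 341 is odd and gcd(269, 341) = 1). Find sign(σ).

-1

Trace 179: π^k(179) = [179, 70, 75, 56, 60, 113, 48] for k=0..6.
π_269 has 14 disjoint cycles with lengths [30, 30, 30, 30, 30, 30, 30, 30, 30, 30, 30, 5, 5, 1] on {0,…,340}.
sign(π) = (−1)^{n − #cycles} = (−1)^{341−14} = (−1)^327 = -1.
Via Zolotarev, sign(π_{269}) = (269|341) = -1.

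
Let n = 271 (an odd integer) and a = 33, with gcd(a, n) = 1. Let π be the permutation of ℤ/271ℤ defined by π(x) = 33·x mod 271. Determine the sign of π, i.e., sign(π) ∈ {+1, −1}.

-1

Trace 5: π^k(5) = [5, 165, 25, 12, 125, 60, 83] for k=0..6.
Cycle lengths of π_33 on ℤ/271ℤ: [54, 54, 54, 54, 54, 1]; 6 cycles in total.
n − c = 271 − 6 = 265; sign = (−1)^265 = -1.
The Jacobi symbol (33|271) = -1 (Zolotarev) agrees.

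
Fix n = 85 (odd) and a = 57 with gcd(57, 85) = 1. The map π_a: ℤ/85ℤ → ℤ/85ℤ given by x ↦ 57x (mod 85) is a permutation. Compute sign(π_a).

Orbit of 27 under x↦57x: [27, 9, 3, 1, 57, 19, 63]… (length divides ord_85(57)).
Cycle lengths of π_57 on ℤ/85ℤ: [16, 16, 16, 16, 16, 4, 1]; 7 cycles in total.
n − c = 85 − 7 = 78; sign = (−1)^78 = +1.

+1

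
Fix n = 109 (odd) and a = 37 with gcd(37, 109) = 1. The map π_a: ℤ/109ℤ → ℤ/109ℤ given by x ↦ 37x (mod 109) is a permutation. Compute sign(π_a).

-1

Start at x=51: 51 → 34 → 59 → 3 → 2 → 74 → 13 → … (one orbit).
Decompose π into cycles: lengths [108, 1] (2 cycles, including the fixed point 0).
With 2 cycles on 109 points, sign = (−1)^{109−2} = -1.
Via Zolotarev, sign(π_{37}) = (37|109) = -1.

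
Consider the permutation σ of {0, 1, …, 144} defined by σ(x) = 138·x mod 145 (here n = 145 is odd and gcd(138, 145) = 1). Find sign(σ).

Orbit of 111 under x↦138x: [111, 93, 74, 62, 1, 138, 49]… (length divides ord_145(138)).
π_138 has 8 disjoint cycles with lengths [28, 28, 28, 28, 14, 14, 4, 1] on {0,…,144}.
With 8 cycles on 145 points, sign = (−1)^{145−8} = -1.
(138|145)_J = -1 (Zolotarev's lemma cross-check).

-1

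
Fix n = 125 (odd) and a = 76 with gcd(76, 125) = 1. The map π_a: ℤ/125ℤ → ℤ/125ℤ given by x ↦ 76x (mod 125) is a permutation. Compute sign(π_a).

Start at x=51: 51 → 1 → 76 → 26 → 101 → 51 (one orbit).
Cycle lengths of π_76 on ℤ/125ℤ: [5, 5, 5, 5, 5, 5, 5, 5, 5, 5, 5, 5, 5, 5, 5, 5, 5, 5, 5, 5, 1, 1, 1, 1, 1, 1, 1, 1, 1, 1, 1, 1, 1, 1, 1, 1, 1, 1, 1, 1, 1, 1, 1, 1, 1]; 45 cycles in total.
45 cycles on 125: each ℓ→(−1)^(ℓ−1), product (−1)^80 = +1.

+1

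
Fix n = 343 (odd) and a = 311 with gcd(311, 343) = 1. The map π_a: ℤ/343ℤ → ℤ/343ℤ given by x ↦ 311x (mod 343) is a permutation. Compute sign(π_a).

-1

Orbit of 270 under x↦311x: [270, 278, 22, 325, 233, 90, 207]… (length divides ord_343(311)).
4 cycles of lengths [294, 42, 6, 1].
With 4 cycles on 343 points, sign = (−1)^{343−4} = -1.
Via Zolotarev, sign(π_{311}) = (311|343) = -1.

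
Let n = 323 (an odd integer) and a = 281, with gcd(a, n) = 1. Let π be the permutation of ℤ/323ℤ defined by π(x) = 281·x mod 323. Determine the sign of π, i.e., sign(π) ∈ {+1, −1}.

-1

Start at x=257: 257 → 188 → 179 → 234 → 185 → 305 → 110 → … (one orbit).
Cycle type of π: 72×4 + 18 + 8×2 + 1; total 8 cycles.
sign(π) = (−1)^{n − #cycles} = (−1)^{323−8} = (−1)^315 = -1.
Via Zolotarev, sign(π_{281}) = (281|323) = -1.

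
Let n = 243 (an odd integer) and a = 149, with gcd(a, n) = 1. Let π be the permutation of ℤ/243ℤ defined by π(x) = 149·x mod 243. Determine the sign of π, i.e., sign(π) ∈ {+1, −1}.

-1

Trace 161: π^k(161) = [161, 175, 74, 91, 194, 232, 62] for k=0..6.
The orbit structure of x ↦ 149x mod 243: 6 orbits of sizes [162, 54, 18, 6, 2, 1].
n − c = 243 − 6 = 237; sign = (−1)^237 = -1.
(149|243)_J = -1 (Zolotarev's lemma cross-check).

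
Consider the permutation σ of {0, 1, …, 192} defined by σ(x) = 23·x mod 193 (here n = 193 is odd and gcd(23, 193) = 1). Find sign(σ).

+1

Orbit of 143 under x↦23x: [143, 8, 184, 179, 64, 121, 81]… (length divides ord_193(23)).
Cycle lengths of π_23 on ℤ/193ℤ: [32, 32, 32, 32, 32, 32, 1]; 7 cycles in total.
193 − 7 = 186 transpositions; sign(π) = (−1)^186 = +1.
Check: (23/193) = +1 by Zolotarev.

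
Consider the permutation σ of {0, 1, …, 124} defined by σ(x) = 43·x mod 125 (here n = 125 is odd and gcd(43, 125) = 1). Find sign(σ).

-1

Start at x=118: 118 → 74 → 57 → 76 → 18 → 24 → 32 → … (one orbit).
Decompose π into cycles: lengths [20, 20, 20, 20, 20, 4, 4, 4, 4, 4, 4, 1] (12 cycles, including the fixed point 0).
sign(π) = (−1)^{n − #cycles} = (−1)^{125−12} = (−1)^113 = -1.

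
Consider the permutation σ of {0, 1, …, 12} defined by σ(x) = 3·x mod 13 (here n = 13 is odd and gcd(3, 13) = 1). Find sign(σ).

Start at x=3: 3 → 9 → 1 → 3 (one orbit).
5 cycles of lengths [3, 3, 3, 3, 1].
Σ(ℓ_i−1) = 13−5 = 8; sign = (−1)^8 = +1.

+1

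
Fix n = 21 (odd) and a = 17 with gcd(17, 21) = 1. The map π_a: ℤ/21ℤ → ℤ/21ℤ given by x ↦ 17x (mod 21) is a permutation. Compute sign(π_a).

+1

Start at x=16: 16 → 20 → 4 → 5 → 1 → 17 → 16 (one orbit).
Cycle type of π: 6×3 + 2 + 1; total 5 cycles.
sign(π) = (−1)^{n − #cycles} = (−1)^{21−5} = (−1)^16 = +1.
Via Zolotarev, sign(π_{17}) = (17|21) = +1.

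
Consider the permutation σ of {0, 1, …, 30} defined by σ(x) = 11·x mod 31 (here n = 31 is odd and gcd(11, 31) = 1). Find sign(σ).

Start at x=27: 27 → 18 → 12 → 8 → 26 → 7 → 15 → … (one orbit).
2 cycles of lengths [30, 1].
sign(π) = (−1)^{n − #cycles} = (−1)^{31−2} = (−1)^29 = -1.
Via Zolotarev, sign(π_{11}) = (11|31) = -1.

-1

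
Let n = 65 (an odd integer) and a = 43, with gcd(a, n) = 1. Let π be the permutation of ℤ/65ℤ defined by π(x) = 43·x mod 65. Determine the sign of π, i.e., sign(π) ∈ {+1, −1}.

-1

Trace 9: π^k(9) = [9, 62, 1, 43, 29, 12, 61] for k=0..6.
The orbit structure of x ↦ 43x mod 65: 8 orbits of sizes [12, 12, 12, 12, 6, 6, 4, 1].
With 8 cycles on 65 points, sign = (−1)^{65−8} = -1.
Check: (43/65) = -1 by Zolotarev.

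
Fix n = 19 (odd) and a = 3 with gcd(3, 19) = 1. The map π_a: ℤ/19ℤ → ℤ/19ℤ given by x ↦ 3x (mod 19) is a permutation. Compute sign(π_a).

-1

Trace 7: π^k(7) = [7, 2, 6, 18, 16, 10, 11] for k=0..6.
2 cycles of lengths [18, 1].
19 − 2 = 17 transpositions; sign(π) = (−1)^17 = -1.
Check: (3/19) = -1 by Zolotarev.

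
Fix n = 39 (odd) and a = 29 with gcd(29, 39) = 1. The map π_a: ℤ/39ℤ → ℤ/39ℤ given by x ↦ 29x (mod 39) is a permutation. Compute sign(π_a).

-1

Orbit of 16 under x↦29x: [16, 35, 1, 29, 22, 14]… (length divides ord_39(29)).
Decompose π into cycles: lengths [6, 6, 6, 6, 3, 3, 3, 3, 2, 1] (10 cycles, including the fixed point 0).
n − c = 39 − 10 = 29; sign = (−1)^29 = -1.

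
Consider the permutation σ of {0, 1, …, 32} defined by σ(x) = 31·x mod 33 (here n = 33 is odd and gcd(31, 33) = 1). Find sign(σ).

+1

Orbit of 4 under x↦31x: [4, 25, 16, 1, 31]… (length divides ord_33(31)).
9 cycles of lengths [5, 5, 5, 5, 5, 5, 1, 1, 1].
33 − 9 = 24 transpositions; sign(π) = (−1)^24 = +1.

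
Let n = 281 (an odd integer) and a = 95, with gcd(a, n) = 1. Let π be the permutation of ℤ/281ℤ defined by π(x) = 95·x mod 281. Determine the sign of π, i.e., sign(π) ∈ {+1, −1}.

-1

Orbit of 98 under x↦95x: [98, 37, 143, 97, 223, 110, 53]… (length divides ord_281(95)).
Cycle lengths of π_95 on ℤ/281ℤ: [280, 1]; 2 cycles in total.
2 cycles on 281: each ℓ→(−1)^(ℓ−1), product (−1)^279 = -1.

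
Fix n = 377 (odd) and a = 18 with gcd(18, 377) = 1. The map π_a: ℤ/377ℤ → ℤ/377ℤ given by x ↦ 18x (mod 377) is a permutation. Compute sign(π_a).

+1

Orbit of 356 under x↦18x: [356, 376, 359, 53, 200, 207, 333]… (length divides ord_377(18)).
Cycle type of π: 28×13 + 4×3 + 1; total 17 cycles.
With 17 cycles on 377 points, sign = (−1)^{377−17} = +1.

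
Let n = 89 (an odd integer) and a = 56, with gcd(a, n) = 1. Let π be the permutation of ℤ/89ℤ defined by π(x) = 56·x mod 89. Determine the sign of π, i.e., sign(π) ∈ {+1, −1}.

Orbit of 29 under x↦56x: [29, 22, 75, 17, 62, 1, 56]… (length divides ord_89(56)).
The orbit structure of x ↦ 56x mod 89: 2 orbits of sizes [88, 1].
89 − 2 = 87 transpositions; sign(π) = (−1)^87 = -1.
Check: (56/89) = -1 by Zolotarev.

-1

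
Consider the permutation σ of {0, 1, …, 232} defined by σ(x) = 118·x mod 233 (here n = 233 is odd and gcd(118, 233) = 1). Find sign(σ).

Trace 231: π^k(231) = [231, 230, 112, 168, 19, 145, 101] for k=0..6.
Cycle type of π: 232 + 1; total 2 cycles.
sign(π) = (−1)^{n − #cycles} = (−1)^{233−2} = (−1)^231 = -1.
Check: (118/233) = -1 by Zolotarev.

-1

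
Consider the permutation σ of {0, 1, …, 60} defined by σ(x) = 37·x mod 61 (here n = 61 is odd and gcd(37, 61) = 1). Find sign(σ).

Start at x=8: 8 → 52 → 33 → 1 → 37 → 27 → 23 → … (one orbit).
π_37 has 4 disjoint cycles with lengths [20, 20, 20, 1] on {0,…,60}.
With 4 cycles on 61 points, sign = (−1)^{61−4} = -1.

-1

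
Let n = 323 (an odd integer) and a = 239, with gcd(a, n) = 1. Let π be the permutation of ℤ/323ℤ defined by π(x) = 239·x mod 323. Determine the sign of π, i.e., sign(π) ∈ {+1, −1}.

Trace 1: π^k(1) = [1, 239, 273] for k=0..2.
119 cycles of lengths [3, 3, 3, 3, 3, 3, 3, 3, 3, 3, 3, 3, 3, 3, 3, 3, 3, 3, 3, 3, 3, 3, 3, 3, 3, 3, 3, 3, 3, 3, 3, 3, 3, 3, 3, 3, 3, 3, 3, 3, 3, 3, 3, 3, 3, 3, 3, 3, 3, 3, 3, 3, 3, 3, 3, 3, 3, 3, 3, 3, 3, 3, 3, 3, 3, 3, 3, 3, 3, 3, 3, 3, 3, 3, 3, 3, 3, 3, 3, 3, 3, 3, 3, 3, 3, 3, 3, 3, 3, 3, 3, 3, 3, 3, 3, 3, 3, 3, 3, 3, 3, 3, 1, 1, 1, 1, 1, 1, 1, 1, 1, 1, 1, 1, 1, 1, 1, 1, 1].
sign(π) = (−1)^{n − #cycles} = (−1)^{323−119} = (−1)^204 = +1.
Zolotarev: (239|323) = +1, matching the cycle-count sign.

+1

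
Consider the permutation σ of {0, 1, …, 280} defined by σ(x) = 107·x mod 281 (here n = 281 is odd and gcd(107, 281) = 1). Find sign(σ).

Orbit of 180 under x↦107x: [180, 152, 247, 15, 200, 44, 212]… (length divides ord_281(107)).
Cycle lengths of π_107 on ℤ/281ℤ: [280, 1]; 2 cycles in total.
n − c = 281 − 2 = 279; sign = (−1)^279 = -1.
Check: (107/281) = -1 by Zolotarev.

-1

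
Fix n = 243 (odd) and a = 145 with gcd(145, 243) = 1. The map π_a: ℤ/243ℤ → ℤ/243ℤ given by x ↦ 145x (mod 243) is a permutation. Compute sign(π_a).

Trace 55: π^k(55) = [55, 199, 181, 1, 145, 127, 190] for k=0..6.
π_145 has 27 disjoint cycles with lengths [27, 27, 27, 27, 27, 27, 9, 9, 9, 9, 9, 9, 3, 3, 3, 3, 3, 3, 1, 1, 1, 1, 1, 1, 1, 1, 1] on {0,…,242}.
Σ(ℓ_i−1) = 243−27 = 216; sign = (−1)^216 = +1.

+1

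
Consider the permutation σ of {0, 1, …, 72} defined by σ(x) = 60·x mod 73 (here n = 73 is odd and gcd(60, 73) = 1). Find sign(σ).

Orbit of 19 under x↦60x: [19, 45, 72, 13, 50, 7, 55]… (length divides ord_73(60)).
The orbit structure of x ↦ 60x mod 73: 2 orbits of sizes [72, 1].
n − c = 73 − 2 = 71; sign = (−1)^71 = -1.
The Jacobi symbol (60|73) = -1 (Zolotarev) agrees.

-1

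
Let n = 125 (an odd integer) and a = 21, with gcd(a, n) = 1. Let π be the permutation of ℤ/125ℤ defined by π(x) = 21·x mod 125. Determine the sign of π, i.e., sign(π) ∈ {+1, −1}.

+1

Trace 101: π^k(101) = [101, 121, 41, 111, 81, 76, 96] for k=0..6.
π_21 has 13 disjoint cycles with lengths [25, 25, 25, 25, 5, 5, 5, 5, 1, 1, 1, 1, 1] on {0,…,124}.
13 cycles on 125: each ℓ→(−1)^(ℓ−1), product (−1)^112 = +1.
Via Zolotarev, sign(π_{21}) = (21|125) = +1.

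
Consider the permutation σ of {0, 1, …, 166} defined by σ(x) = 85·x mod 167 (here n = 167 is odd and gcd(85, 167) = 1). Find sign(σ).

+1

Trace 99: π^k(99) = [99, 65, 14, 21, 115, 89, 50] for k=0..6.
Cycle type of π: 83×2 + 1; total 3 cycles.
With 3 cycles on 167 points, sign = (−1)^{167−3} = +1.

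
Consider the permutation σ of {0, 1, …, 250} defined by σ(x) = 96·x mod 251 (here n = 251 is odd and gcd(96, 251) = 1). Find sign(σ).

Trace 3: π^k(3) = [3, 37, 38, 134, 63, 24, 45] for k=0..6.
The orbit structure of x ↦ 96x mod 251: 2 orbits of sizes [250, 1].
251 − 2 = 249 transpositions; sign(π) = (−1)^249 = -1.

-1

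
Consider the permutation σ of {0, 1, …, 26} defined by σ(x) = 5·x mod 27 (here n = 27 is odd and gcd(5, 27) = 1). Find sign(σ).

Orbit of 25 under x↦5x: [25, 17, 4, 20, 19, 14, 16]… (length divides ord_27(5)).
Cycle lengths of π_5 on ℤ/27ℤ: [18, 6, 2, 1]; 4 cycles in total.
n − c = 27 − 4 = 23; sign = (−1)^23 = -1.
Zolotarev: (5|27) = -1, matching the cycle-count sign.

-1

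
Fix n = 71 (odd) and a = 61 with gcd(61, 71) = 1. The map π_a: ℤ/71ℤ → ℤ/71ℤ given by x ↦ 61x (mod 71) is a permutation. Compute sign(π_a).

-1

Trace 22: π^k(22) = [22, 64, 70, 10, 42, 6, 11] for k=0..6.
Cycle type of π: 70 + 1; total 2 cycles.
sign(π) = (−1)^{n − #cycles} = (−1)^{71−2} = (−1)^69 = -1.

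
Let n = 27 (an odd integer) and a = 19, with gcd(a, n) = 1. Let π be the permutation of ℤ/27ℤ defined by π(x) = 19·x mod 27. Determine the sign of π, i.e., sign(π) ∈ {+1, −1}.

Orbit of 1 under x↦19x: [1, 19, 10]… (length divides ord_27(19)).
Cycle type of π: 3×6 + 1×9; total 15 cycles.
With 15 cycles on 27 points, sign = (−1)^{27−15} = +1.

+1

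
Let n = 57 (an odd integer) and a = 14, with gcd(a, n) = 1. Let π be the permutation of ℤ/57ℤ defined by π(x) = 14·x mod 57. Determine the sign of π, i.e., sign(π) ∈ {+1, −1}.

Trace 8: π^k(8) = [8, 55, 29, 7, 41, 4, 56] for k=0..6.
π_14 has 5 disjoint cycles with lengths [18, 18, 18, 2, 1] on {0,…,56}.
sign(π) = (−1)^{n − #cycles} = (−1)^{57−5} = (−1)^52 = +1.
(14|57)_J = +1 (Zolotarev's lemma cross-check).

+1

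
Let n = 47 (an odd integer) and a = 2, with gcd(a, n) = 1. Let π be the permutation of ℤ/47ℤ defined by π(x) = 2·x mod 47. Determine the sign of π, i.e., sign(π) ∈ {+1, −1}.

+1

Start at x=1: 1 → 2 → 4 → 8 → 16 → 32 → 17 → … (one orbit).
3 cycles of lengths [23, 23, 1].
With 3 cycles on 47 points, sign = (−1)^{47−3} = +1.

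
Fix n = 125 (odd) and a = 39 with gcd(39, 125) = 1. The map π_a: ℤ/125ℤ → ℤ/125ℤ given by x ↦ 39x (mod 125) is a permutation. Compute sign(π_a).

Start at x=116: 116 → 24 → 61 → 4 → 31 → 84 → 26 → … (one orbit).
Decompose π into cycles: lengths [50, 50, 10, 10, 2, 2, 1] (7 cycles, including the fixed point 0).
n − c = 125 − 7 = 118; sign = (−1)^118 = +1.

+1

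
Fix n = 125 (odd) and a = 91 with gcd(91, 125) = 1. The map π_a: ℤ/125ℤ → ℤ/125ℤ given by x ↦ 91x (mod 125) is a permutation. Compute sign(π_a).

Start at x=1: 1 → 91 → 31 → 71 → 86 → 76 → 41 → … (one orbit).
The orbit structure of x ↦ 91x mod 125: 13 orbits of sizes [25, 25, 25, 25, 5, 5, 5, 5, 1, 1, 1, 1, 1].
Σ(ℓ_i−1) = 125−13 = 112; sign = (−1)^112 = +1.

+1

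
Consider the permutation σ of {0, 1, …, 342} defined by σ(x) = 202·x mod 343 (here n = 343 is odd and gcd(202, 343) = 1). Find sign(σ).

-1

Start at x=169: 169 → 181 → 204 → 48 → 92 → 62 → 176 → … (one orbit).
The orbit structure of x ↦ 202x mod 343: 10 orbits of sizes [98, 98, 98, 14, 14, 14, 2, 2, 2, 1].
343 − 10 = 333 transpositions; sign(π) = (−1)^333 = -1.
(202|343)_J = -1 (Zolotarev's lemma cross-check).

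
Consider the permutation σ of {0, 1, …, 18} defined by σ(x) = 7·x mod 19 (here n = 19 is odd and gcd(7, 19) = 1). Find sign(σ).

+1

Trace 7: π^k(7) = [7, 11, 1] for k=0..2.
Cycle type of π: 3×6 + 1; total 7 cycles.
Σ(ℓ_i−1) = 19−7 = 12; sign = (−1)^12 = +1.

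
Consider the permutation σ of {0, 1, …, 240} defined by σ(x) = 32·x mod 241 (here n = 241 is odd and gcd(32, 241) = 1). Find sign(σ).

+1

Orbit of 233 under x↦32x: [233, 226, 2, 64, 120, 225, 211]… (length divides ord_241(32)).
11 cycles of lengths [24, 24, 24, 24, 24, 24, 24, 24, 24, 24, 1].
n − c = 241 − 11 = 230; sign = (−1)^230 = +1.
The Jacobi symbol (32|241) = +1 (Zolotarev) agrees.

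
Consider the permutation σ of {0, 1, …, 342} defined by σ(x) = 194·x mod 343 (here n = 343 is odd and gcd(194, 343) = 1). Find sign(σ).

Orbit of 191 under x↦194x: [191, 10, 225, 89, 116, 209, 72]… (length divides ord_343(194)).
Decompose π into cycles: lengths [294, 42, 6, 1] (4 cycles, including the fixed point 0).
n − c = 343 − 4 = 339; sign = (−1)^339 = -1.

-1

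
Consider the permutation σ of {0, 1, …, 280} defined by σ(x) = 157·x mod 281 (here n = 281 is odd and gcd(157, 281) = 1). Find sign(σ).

Orbit of 53 under x↦157x: [53, 172, 28, 181, 36, 32, 247]… (length divides ord_281(157)).
Cycle type of π: 28×10 + 1; total 11 cycles.
n − c = 281 − 11 = 270; sign = (−1)^270 = +1.

+1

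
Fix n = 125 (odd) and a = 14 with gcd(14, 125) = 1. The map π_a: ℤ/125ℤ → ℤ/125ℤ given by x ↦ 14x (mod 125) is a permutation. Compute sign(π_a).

+1

Start at x=41: 41 → 74 → 36 → 4 → 56 → 34 → 101 → … (one orbit).
π_14 has 7 disjoint cycles with lengths [50, 50, 10, 10, 2, 2, 1] on {0,…,124}.
sign(π) = (−1)^{n − #cycles} = (−1)^{125−7} = (−1)^118 = +1.
Check: (14/125) = +1 by Zolotarev.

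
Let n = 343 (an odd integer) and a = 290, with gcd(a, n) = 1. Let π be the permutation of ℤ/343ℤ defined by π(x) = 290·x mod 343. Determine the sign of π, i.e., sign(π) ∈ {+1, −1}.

Trace 66: π^k(66) = [66, 275, 174, 39, 334, 134, 101] for k=0..6.
The orbit structure of x ↦ 290x mod 343: 4 orbits of sizes [294, 42, 6, 1].
4 cycles on 343: each ℓ→(−1)^(ℓ−1), product (−1)^339 = -1.
The Jacobi symbol (290|343) = -1 (Zolotarev) agrees.

-1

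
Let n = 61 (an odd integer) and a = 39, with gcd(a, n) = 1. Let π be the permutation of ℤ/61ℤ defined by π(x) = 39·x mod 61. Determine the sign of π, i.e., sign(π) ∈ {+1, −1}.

Trace 39: π^k(39) = [39, 57, 27, 16, 14, 58, 5] for k=0..6.
3 cycles of lengths [30, 30, 1].
3 cycles on 61: each ℓ→(−1)^(ℓ−1), product (−1)^58 = +1.

+1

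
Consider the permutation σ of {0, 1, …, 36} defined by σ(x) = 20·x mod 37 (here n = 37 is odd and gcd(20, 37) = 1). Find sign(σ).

Start at x=25: 25 → 19 → 10 → 15 → 4 → 6 → 9 → … (one orbit).
Cycle type of π: 36 + 1; total 2 cycles.
2 cycles on 37: each ℓ→(−1)^(ℓ−1), product (−1)^35 = -1.

-1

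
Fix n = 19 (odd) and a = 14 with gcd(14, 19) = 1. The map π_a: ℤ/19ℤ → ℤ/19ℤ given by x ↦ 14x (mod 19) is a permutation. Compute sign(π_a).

Start at x=3: 3 → 4 → 18 → 5 → 13 → 11 → 2 → … (one orbit).
2 cycles of lengths [18, 1].
sign(π) = (−1)^{n − #cycles} = (−1)^{19−2} = (−1)^17 = -1.
(14|19)_J = -1 (Zolotarev's lemma cross-check).

-1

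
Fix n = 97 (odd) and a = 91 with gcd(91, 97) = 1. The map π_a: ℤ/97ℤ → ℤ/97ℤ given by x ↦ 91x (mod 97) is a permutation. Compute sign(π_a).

+1

Start at x=62: 62 → 16 → 1 → 91 → 36 → 75 → 35 → … (one orbit).
Decompose π into cycles: lengths [12, 12, 12, 12, 12, 12, 12, 12, 1] (9 cycles, including the fixed point 0).
n − c = 97 − 9 = 88; sign = (−1)^88 = +1.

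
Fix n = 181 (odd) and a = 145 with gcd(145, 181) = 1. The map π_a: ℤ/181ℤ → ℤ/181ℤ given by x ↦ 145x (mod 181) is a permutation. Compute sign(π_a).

Orbit of 145 under x↦145x: [145, 29, 42, 117, 132, 135, 27]… (length divides ord_181(145)).
Cycle lengths of π_145 on ℤ/181ℤ: [15, 15, 15, 15, 15, 15, 15, 15, 15, 15, 15, 15, 1]; 13 cycles in total.
n − c = 181 − 13 = 168; sign = (−1)^168 = +1.
Check: (145/181) = +1 by Zolotarev.

+1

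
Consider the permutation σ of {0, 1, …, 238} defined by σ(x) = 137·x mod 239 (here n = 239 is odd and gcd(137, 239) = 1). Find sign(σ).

Orbit of 66 under x↦137x: [66, 199, 17, 178, 8, 140, 60]… (length divides ord_239(137)).
The orbit structure of x ↦ 137x mod 239: 2 orbits of sizes [238, 1].
sign(π) = (−1)^{n − #cycles} = (−1)^{239−2} = (−1)^237 = -1.

-1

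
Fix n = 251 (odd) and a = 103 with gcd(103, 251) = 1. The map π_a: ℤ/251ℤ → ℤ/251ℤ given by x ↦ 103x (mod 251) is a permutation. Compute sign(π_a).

+1

Orbit of 41 under x↦103x: [41, 207, 237, 64, 66, 21, 155]… (length divides ord_251(103)).
The orbit structure of x ↦ 103x mod 251: 3 orbits of sizes [125, 125, 1].
sign(π) = (−1)^{n − #cycles} = (−1)^{251−3} = (−1)^248 = +1.
The Jacobi symbol (103|251) = +1 (Zolotarev) agrees.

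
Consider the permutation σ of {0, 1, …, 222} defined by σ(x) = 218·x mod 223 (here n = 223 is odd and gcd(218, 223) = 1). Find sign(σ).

+1

Orbit of 83 under x↦218x: [83, 31, 68, 106, 139, 197, 130]… (length divides ord_223(218)).
Cycle lengths of π_218 on ℤ/223ℤ: [111, 111, 1]; 3 cycles in total.
3 cycles on 223: each ℓ→(−1)^(ℓ−1), product (−1)^220 = +1.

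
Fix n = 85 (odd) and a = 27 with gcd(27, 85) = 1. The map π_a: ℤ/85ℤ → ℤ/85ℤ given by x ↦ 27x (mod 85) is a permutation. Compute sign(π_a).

Start at x=48: 48 → 21 → 57 → 9 → 73 → 16 → 7 → … (one orbit).
Cycle lengths of π_27 on ℤ/85ℤ: [16, 16, 16, 16, 16, 4, 1]; 7 cycles in total.
n − c = 85 − 7 = 78; sign = (−1)^78 = +1.
Zolotarev: (27|85) = +1, matching the cycle-count sign.

+1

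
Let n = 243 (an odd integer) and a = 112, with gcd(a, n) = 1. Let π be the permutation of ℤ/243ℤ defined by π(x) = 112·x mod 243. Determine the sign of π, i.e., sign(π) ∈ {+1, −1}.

+1

Orbit of 31 under x↦112x: [31, 70, 64, 121, 187, 46, 49]… (length divides ord_243(112)).
11 cycles of lengths [81, 81, 27, 27, 9, 9, 3, 3, 1, 1, 1].
sign(π) = (−1)^{n − #cycles} = (−1)^{243−11} = (−1)^232 = +1.
Zolotarev: (112|243) = +1, matching the cycle-count sign.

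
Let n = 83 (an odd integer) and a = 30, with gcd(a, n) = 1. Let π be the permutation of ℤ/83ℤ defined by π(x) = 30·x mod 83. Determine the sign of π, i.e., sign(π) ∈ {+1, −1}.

+1

Trace 65: π^k(65) = [65, 41, 68, 48, 29, 40, 38] for k=0..6.
The orbit structure of x ↦ 30x mod 83: 3 orbits of sizes [41, 41, 1].
3 cycles on 83: each ℓ→(−1)^(ℓ−1), product (−1)^80 = +1.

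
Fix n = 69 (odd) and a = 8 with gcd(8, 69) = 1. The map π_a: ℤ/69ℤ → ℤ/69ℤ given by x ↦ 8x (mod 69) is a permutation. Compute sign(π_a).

Trace 16: π^k(16) = [16, 59, 58, 50, 55, 26, 1] for k=0..6.
6 cycles of lengths [22, 22, 11, 11, 2, 1].
sign(π) = (−1)^{n − #cycles} = (−1)^{69−6} = (−1)^63 = -1.

-1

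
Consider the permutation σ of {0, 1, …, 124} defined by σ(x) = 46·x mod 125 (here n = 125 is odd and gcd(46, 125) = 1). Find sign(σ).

Start at x=1: 1 → 46 → 116 → 86 → 81 → 101 → 21 → … (one orbit).
Cycle type of π: 25×4 + 5×4 + 1×5; total 13 cycles.
13 cycles on 125: each ℓ→(−1)^(ℓ−1), product (−1)^112 = +1.

+1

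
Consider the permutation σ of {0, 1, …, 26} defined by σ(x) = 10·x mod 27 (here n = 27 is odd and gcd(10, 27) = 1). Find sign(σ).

Trace 10: π^k(10) = [10, 19, 1] for k=0..2.
Cycle lengths of π_10 on ℤ/27ℤ: [3, 3, 3, 3, 3, 3, 1, 1, 1, 1, 1, 1, 1, 1, 1]; 15 cycles in total.
With 15 cycles on 27 points, sign = (−1)^{27−15} = +1.

+1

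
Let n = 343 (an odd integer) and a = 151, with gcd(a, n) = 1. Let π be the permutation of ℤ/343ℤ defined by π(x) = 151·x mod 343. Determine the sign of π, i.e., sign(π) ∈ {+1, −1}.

Orbit of 218 under x↦151x: [218, 333, 205, 85, 144, 135, 148]… (length divides ord_343(151)).
The orbit structure of x ↦ 151x mod 343: 7 orbits of sizes [147, 147, 21, 21, 3, 3, 1].
343 − 7 = 336 transpositions; sign(π) = (−1)^336 = +1.
Zolotarev: (151|343) = +1, matching the cycle-count sign.

+1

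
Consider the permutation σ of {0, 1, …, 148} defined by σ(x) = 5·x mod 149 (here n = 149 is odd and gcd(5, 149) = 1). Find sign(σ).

+1

Orbit of 125 under x↦5x: [125, 29, 145, 129, 49, 96, 33]… (length divides ord_149(5)).
The orbit structure of x ↦ 5x mod 149: 5 orbits of sizes [37, 37, 37, 37, 1].
n − c = 149 − 5 = 144; sign = (−1)^144 = +1.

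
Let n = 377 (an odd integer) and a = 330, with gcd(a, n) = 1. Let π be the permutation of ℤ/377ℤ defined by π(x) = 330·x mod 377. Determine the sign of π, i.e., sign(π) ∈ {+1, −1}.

Start at x=1: 1 → 330 → 324 → 229 → 170 → 304 → 38 → … (one orbit).
17 cycles of lengths [28, 28, 28, 28, 28, 28, 28, 28, 28, 28, 28, 28, 28, 4, 4, 4, 1].
n − c = 377 − 17 = 360; sign = (−1)^360 = +1.
Check: (330/377) = +1 by Zolotarev.

+1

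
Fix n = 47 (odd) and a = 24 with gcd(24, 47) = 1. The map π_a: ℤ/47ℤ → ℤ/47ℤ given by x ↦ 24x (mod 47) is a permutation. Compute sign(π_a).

+1

Trace 25: π^k(25) = [25, 36, 18, 9, 28, 14, 7] for k=0..6.
Decompose π into cycles: lengths [23, 23, 1] (3 cycles, including the fixed point 0).
sign(π) = (−1)^{n − #cycles} = (−1)^{47−3} = (−1)^44 = +1.
Check: (24/47) = +1 by Zolotarev.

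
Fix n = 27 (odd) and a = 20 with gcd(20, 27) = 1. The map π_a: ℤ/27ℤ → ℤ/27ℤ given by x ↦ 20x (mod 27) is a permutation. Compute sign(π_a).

-1

Trace 23: π^k(23) = [23, 1, 20, 22, 8, 25, 14] for k=0..6.
π_20 has 4 disjoint cycles with lengths [18, 6, 2, 1] on {0,…,26}.
With 4 cycles on 27 points, sign = (−1)^{27−4} = -1.
Zolotarev: (20|27) = -1, matching the cycle-count sign.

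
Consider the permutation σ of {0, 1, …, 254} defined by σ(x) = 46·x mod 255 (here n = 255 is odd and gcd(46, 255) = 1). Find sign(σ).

-1

Orbit of 166 under x↦46x: [166, 241, 121, 211, 16, 226, 196]… (length divides ord_255(46)).
30 cycles of lengths [16, 16, 16, 16, 16, 16, 16, 16, 16, 16, 16, 16, 16, 16, 16, 1, 1, 1, 1, 1, 1, 1, 1, 1, 1, 1, 1, 1, 1, 1].
n − c = 255 − 30 = 225; sign = (−1)^225 = -1.
(46|255)_J = -1 (Zolotarev's lemma cross-check).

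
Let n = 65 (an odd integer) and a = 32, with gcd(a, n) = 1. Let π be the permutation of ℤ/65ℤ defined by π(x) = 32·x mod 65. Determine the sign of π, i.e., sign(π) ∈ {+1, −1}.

+1

Trace 64: π^k(64) = [64, 33, 16, 57, 4, 63, 1] for k=0..6.
Decompose π into cycles: lengths [12, 12, 12, 12, 12, 4, 1] (7 cycles, including the fixed point 0).
n − c = 65 − 7 = 58; sign = (−1)^58 = +1.
Zolotarev: (32|65) = +1, matching the cycle-count sign.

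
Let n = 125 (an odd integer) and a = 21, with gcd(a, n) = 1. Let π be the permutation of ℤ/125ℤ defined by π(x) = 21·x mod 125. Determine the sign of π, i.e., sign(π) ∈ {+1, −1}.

Start at x=11: 11 → 106 → 101 → 121 → 41 → 111 → 81 → … (one orbit).
Decompose π into cycles: lengths [25, 25, 25, 25, 5, 5, 5, 5, 1, 1, 1, 1, 1] (13 cycles, including the fixed point 0).
Σ(ℓ_i−1) = 125−13 = 112; sign = (−1)^112 = +1.
(21|125)_J = +1 (Zolotarev's lemma cross-check).

+1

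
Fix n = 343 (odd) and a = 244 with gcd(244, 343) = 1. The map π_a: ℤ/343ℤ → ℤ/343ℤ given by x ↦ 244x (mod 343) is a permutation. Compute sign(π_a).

-1

Orbit of 293 under x↦244x: [293, 148, 97, 1, 244, 197, 48]… (length divides ord_343(244)).
Decompose π into cycles: lengths [14, 14, 14, 14, 14, 14, 14, 14, 14, 14, 14, 14, 14, 14, 14, 14, 14, 14, 14, 14, 14, 2, 2, 2, 2, 2, 2, 2, 2, 2, 2, 2, 2, 2, 2, 2, 2, 2, 2, 2, 2, 2, 2, 2, 2, 1] (46 cycles, including the fixed point 0).
n − c = 343 − 46 = 297; sign = (−1)^297 = -1.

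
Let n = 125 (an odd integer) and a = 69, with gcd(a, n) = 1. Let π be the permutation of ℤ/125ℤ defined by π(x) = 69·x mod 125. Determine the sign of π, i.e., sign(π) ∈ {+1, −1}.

Start at x=89: 89 → 16 → 104 → 51 → 19 → 61 → 84 → … (one orbit).
Cycle lengths of π_69 on ℤ/125ℤ: [50, 50, 10, 10, 2, 2, 1]; 7 cycles in total.
sign(π) = (−1)^{n − #cycles} = (−1)^{125−7} = (−1)^118 = +1.

+1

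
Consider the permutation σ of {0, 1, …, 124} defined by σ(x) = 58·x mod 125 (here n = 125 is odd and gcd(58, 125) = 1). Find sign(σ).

Orbit of 28 under x↦58x: [28, 124, 67, 11, 13, 4, 107]… (length divides ord_125(58)).
Decompose π into cycles: lengths [100, 20, 4, 1] (4 cycles, including the fixed point 0).
Σ(ℓ_i−1) = 125−4 = 121; sign = (−1)^121 = -1.
Via Zolotarev, sign(π_{58}) = (58|125) = -1.

-1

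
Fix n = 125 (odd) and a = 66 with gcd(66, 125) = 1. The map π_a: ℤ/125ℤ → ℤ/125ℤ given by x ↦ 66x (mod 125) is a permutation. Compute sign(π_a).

+1

Trace 71: π^k(71) = [71, 61, 26, 91, 6, 21, 11] for k=0..6.
Cycle type of π: 25×4 + 5×4 + 1×5; total 13 cycles.
With 13 cycles on 125 points, sign = (−1)^{125−13} = +1.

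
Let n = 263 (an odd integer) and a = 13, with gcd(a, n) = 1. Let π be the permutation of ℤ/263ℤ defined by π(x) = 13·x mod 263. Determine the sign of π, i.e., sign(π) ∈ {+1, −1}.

Orbit of 11 under x↦13x: [11, 143, 18, 234, 149, 96, 196]… (length divides ord_263(13)).
Cycle lengths of π_13 on ℤ/263ℤ: [131, 131, 1]; 3 cycles in total.
n − c = 263 − 3 = 260; sign = (−1)^260 = +1.
Zolotarev: (13|263) = +1, matching the cycle-count sign.

+1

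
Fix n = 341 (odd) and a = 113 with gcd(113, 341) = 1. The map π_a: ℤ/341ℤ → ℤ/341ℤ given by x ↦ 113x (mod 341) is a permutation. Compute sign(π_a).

Orbit of 1 under x↦113x: [1, 113, 152, 126, 257, 56, 190]… (length divides ord_341(113)).
The orbit structure of x ↦ 113x mod 341: 25 orbits of sizes [15, 15, 15, 15, 15, 15, 15, 15, 15, 15, 15, 15, 15, 15, 15, 15, 15, 15, 15, 15, 15, 15, 5, 5, 1].
sign(π) = (−1)^{n − #cycles} = (−1)^{341−25} = (−1)^316 = +1.
The Jacobi symbol (113|341) = +1 (Zolotarev) agrees.

+1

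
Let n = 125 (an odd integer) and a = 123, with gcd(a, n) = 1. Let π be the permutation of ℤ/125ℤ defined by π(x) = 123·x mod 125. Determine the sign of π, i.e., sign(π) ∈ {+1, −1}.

-1

Orbit of 76 under x↦123x: [76, 98, 54, 17, 91, 68, 114]… (length divides ord_125(123)).
The orbit structure of x ↦ 123x mod 125: 4 orbits of sizes [100, 20, 4, 1].
4 cycles on 125: each ℓ→(−1)^(ℓ−1), product (−1)^121 = -1.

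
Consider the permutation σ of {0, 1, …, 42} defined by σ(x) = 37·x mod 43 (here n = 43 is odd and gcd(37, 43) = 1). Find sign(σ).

-1

Start at x=1: 1 → 37 → 36 → 42 → 6 → 7 → 1 (one orbit).
8 cycles of lengths [6, 6, 6, 6, 6, 6, 6, 1].
8 cycles on 43: each ℓ→(−1)^(ℓ−1), product (−1)^35 = -1.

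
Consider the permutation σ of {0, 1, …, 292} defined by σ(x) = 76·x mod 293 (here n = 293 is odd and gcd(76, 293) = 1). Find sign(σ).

-1

Start at x=290: 290 → 65 → 252 → 107 → 221 → 95 → 188 → … (one orbit).
Cycle type of π: 292 + 1; total 2 cycles.
sign(π) = (−1)^{n − #cycles} = (−1)^{293−2} = (−1)^291 = -1.
Via Zolotarev, sign(π_{76}) = (76|293) = -1.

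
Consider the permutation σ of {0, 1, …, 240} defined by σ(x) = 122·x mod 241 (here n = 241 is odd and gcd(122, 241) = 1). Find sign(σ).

+1

Orbit of 100 under x↦122x: [100, 150, 225, 217, 205, 187, 160]… (length divides ord_241(122)).
Cycle type of π: 30×8 + 1; total 9 cycles.
sign(π) = (−1)^{n − #cycles} = (−1)^{241−9} = (−1)^232 = +1.
The Jacobi symbol (122|241) = +1 (Zolotarev) agrees.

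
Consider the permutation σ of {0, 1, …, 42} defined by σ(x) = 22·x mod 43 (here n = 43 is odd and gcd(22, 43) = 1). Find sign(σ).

-1

Start at x=1: 1 → 22 → 11 → 27 → 35 → 39 → 41 → … (one orbit).
Decompose π into cycles: lengths [14, 14, 14, 1] (4 cycles, including the fixed point 0).
With 4 cycles on 43 points, sign = (−1)^{43−4} = -1.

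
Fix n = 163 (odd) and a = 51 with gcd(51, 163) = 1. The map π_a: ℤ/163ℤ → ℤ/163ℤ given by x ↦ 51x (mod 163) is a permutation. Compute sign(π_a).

Trace 144: π^k(144) = [144, 9, 133, 100, 47, 115, 160] for k=0..6.
Cycle type of π: 81×2 + 1; total 3 cycles.
sign(π) = (−1)^{n − #cycles} = (−1)^{163−3} = (−1)^160 = +1.
The Jacobi symbol (51|163) = +1 (Zolotarev) agrees.

+1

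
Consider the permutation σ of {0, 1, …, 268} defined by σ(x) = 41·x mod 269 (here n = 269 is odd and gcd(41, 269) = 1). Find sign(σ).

+1

Start at x=14: 14 → 36 → 131 → 260 → 169 → 204 → 25 → … (one orbit).
5 cycles of lengths [67, 67, 67, 67, 1].
269 − 5 = 264 transpositions; sign(π) = (−1)^264 = +1.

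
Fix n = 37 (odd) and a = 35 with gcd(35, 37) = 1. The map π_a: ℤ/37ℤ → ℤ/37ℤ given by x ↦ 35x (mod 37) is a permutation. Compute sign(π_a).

Trace 36: π^k(36) = [36, 2, 33, 8, 21, 32, 10] for k=0..6.
Cycle type of π: 36 + 1; total 2 cycles.
With 2 cycles on 37 points, sign = (−1)^{37−2} = -1.

-1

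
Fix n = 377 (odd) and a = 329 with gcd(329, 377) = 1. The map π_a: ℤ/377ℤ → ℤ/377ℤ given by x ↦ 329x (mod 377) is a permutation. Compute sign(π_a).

-1

Orbit of 198 under x↦329x: [198, 298, 22, 75, 170, 134, 354]… (length divides ord_377(329)).
Cycle lengths of π_329 on ℤ/377ℤ: [84, 84, 84, 84, 28, 6, 6, 1]; 8 cycles in total.
377 − 8 = 369 transpositions; sign(π) = (−1)^369 = -1.
(329|377)_J = -1 (Zolotarev's lemma cross-check).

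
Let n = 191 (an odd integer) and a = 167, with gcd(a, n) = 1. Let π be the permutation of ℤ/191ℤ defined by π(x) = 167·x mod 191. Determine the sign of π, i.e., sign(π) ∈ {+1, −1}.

-1

Start at x=187: 187 → 96 → 179 → 97 → 155 → 100 → 83 → … (one orbit).
π_167 has 2 disjoint cycles with lengths [190, 1] on {0,…,190}.
191 − 2 = 189 transpositions; sign(π) = (−1)^189 = -1.
(167|191)_J = -1 (Zolotarev's lemma cross-check).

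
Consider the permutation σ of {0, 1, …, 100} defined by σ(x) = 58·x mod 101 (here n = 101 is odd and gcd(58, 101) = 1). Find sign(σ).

+1

Start at x=37: 37 → 25 → 36 → 68 → 5 → 88 → 54 → … (one orbit).
Cycle lengths of π_58 on ℤ/101ℤ: [25, 25, 25, 25, 1]; 5 cycles in total.
101 − 5 = 96 transpositions; sign(π) = (−1)^96 = +1.
Zolotarev: (58|101) = +1, matching the cycle-count sign.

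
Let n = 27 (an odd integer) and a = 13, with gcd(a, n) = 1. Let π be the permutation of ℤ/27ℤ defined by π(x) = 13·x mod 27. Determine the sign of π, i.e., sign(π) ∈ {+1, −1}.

Trace 4: π^k(4) = [4, 25, 1, 13, 7, 10, 22] for k=0..6.
π_13 has 7 disjoint cycles with lengths [9, 9, 3, 3, 1, 1, 1] on {0,…,26}.
sign(π) = (−1)^{n − #cycles} = (−1)^{27−7} = (−1)^20 = +1.

+1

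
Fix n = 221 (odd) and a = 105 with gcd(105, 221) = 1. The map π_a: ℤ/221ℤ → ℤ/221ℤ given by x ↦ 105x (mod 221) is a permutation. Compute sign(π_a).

-1

Trace 196: π^k(196) = [196, 27, 183, 209, 66, 79, 118] for k=0..6.
The orbit structure of x ↦ 105x mod 221: 26 orbits of sizes [16, 16, 16, 16, 16, 16, 16, 16, 16, 16, 16, 16, 16, 1, 1, 1, 1, 1, 1, 1, 1, 1, 1, 1, 1, 1].
Σ(ℓ_i−1) = 221−26 = 195; sign = (−1)^195 = -1.
The Jacobi symbol (105|221) = -1 (Zolotarev) agrees.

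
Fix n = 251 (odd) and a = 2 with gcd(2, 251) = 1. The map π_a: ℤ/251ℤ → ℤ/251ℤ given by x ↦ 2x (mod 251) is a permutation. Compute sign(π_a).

-1

Start at x=243: 243 → 235 → 219 → 187 → 123 → 246 → 241 → … (one orbit).
Cycle type of π: 50×5 + 1; total 6 cycles.
n − c = 251 − 6 = 245; sign = (−1)^245 = -1.
The Jacobi symbol (2|251) = -1 (Zolotarev) agrees.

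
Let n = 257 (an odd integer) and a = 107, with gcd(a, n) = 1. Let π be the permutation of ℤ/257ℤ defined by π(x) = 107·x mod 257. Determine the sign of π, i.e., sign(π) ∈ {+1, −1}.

-1

Orbit of 77 under x↦107x: [77, 15, 63, 59, 145, 95, 142]… (length divides ord_257(107)).
2 cycles of lengths [256, 1].
257 − 2 = 255 transpositions; sign(π) = (−1)^255 = -1.
(107|257)_J = -1 (Zolotarev's lemma cross-check).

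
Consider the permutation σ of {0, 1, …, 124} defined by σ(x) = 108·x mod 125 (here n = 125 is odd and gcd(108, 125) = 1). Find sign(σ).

-1

Orbit of 33 under x↦108x: [33, 64, 37, 121, 68, 94, 27]… (length divides ord_125(108)).
The orbit structure of x ↦ 108x mod 125: 4 orbits of sizes [100, 20, 4, 1].
Σ(ℓ_i−1) = 125−4 = 121; sign = (−1)^121 = -1.
(108|125)_J = -1 (Zolotarev's lemma cross-check).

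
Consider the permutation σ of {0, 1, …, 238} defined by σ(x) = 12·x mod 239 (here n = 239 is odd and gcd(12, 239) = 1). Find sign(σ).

Trace 58: π^k(58) = [58, 218, 226, 83, 40, 2, 24] for k=0..6.
The orbit structure of x ↦ 12x mod 239: 3 orbits of sizes [119, 119, 1].
With 3 cycles on 239 points, sign = (−1)^{239−3} = +1.

+1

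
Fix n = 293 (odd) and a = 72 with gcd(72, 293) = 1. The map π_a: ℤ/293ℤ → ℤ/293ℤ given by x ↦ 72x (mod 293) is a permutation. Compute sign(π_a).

Orbit of 77 under x↦72x: [77, 270, 102, 19, 196, 48, 233]… (length divides ord_293(72)).
2 cycles of lengths [292, 1].
sign(π) = (−1)^{n − #cycles} = (−1)^{293−2} = (−1)^291 = -1.

-1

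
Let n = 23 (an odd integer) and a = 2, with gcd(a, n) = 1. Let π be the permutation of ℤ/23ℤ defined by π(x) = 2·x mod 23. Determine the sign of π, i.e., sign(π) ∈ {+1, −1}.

Orbit of 18 under x↦2x: [18, 13, 3, 6, 12, 1, 2]… (length divides ord_23(2)).
π_2 has 3 disjoint cycles with lengths [11, 11, 1] on {0,…,22}.
Σ(ℓ_i−1) = 23−3 = 20; sign = (−1)^20 = +1.

+1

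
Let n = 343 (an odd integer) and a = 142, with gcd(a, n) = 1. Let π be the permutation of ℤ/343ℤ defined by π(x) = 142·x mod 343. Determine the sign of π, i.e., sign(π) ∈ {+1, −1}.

+1

Start at x=25: 25 → 120 → 233 → 158 → 141 → 128 → 340 → … (one orbit).
The orbit structure of x ↦ 142x mod 343: 7 orbits of sizes [147, 147, 21, 21, 3, 3, 1].
343 − 7 = 336 transpositions; sign(π) = (−1)^336 = +1.
The Jacobi symbol (142|343) = +1 (Zolotarev) agrees.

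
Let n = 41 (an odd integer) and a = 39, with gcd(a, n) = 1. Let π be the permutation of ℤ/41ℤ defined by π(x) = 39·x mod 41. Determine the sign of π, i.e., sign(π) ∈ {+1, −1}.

Orbit of 31 under x↦39x: [31, 20, 1, 39, 4, 33, 16]… (length divides ord_41(39)).
π_39 has 3 disjoint cycles with lengths [20, 20, 1] on {0,…,40}.
sign(π) = (−1)^{n − #cycles} = (−1)^{41−3} = (−1)^38 = +1.
Check: (39/41) = +1 by Zolotarev.

+1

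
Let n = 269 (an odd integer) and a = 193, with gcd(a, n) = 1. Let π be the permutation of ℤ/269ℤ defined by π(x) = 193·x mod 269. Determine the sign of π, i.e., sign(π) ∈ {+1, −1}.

-1

Start at x=96: 96 → 236 → 87 → 113 → 20 → 94 → 119 → … (one orbit).
Decompose π into cycles: lengths [268, 1] (2 cycles, including the fixed point 0).
Σ(ℓ_i−1) = 269−2 = 267; sign = (−1)^267 = -1.
Via Zolotarev, sign(π_{193}) = (193|269) = -1.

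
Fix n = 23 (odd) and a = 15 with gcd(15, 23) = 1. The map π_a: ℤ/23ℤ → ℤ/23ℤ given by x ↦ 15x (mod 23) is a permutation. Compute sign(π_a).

Start at x=2: 2 → 7 → 13 → 11 → 4 → 14 → 3 → … (one orbit).
Cycle type of π: 22 + 1; total 2 cycles.
23 − 2 = 21 transpositions; sign(π) = (−1)^21 = -1.

-1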